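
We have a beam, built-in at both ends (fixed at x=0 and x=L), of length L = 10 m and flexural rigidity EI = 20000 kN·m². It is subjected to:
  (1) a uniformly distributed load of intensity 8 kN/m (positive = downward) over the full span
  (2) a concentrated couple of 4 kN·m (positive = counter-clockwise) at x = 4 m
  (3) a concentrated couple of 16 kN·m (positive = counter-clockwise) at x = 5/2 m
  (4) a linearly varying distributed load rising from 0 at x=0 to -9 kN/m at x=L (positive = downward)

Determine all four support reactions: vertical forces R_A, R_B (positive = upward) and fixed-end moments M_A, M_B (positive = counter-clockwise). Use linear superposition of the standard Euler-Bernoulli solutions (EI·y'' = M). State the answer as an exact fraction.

R_A = 7219/250 kN, M_A = 2561/75 kN·m, R_B = 1531/250 kN, M_B = -1154/75 kN·m

Load 1 — uniform load w=8 kN/m over full span:
  R_A = wL/2 = 8·10/2 = 40 kN
  M_A = wL²/12 = 8·10²/12 = 200/3 kN·m
  R_B = wL/2 = 8·10/2 = 40 kN
  M_B = -wL²/12 = -8·10²/12 = -200/3 kN·m
Load 2 — applied couple M₀=4 kN·m at a=4 m (b=L-a=6):
  R_A = 6M₀ab/L³ = 6·4·4·6/10³ = 72/125 kN
  M_A = M₀b(2a-b)/L² = 4·6·(2·4-6)/10² = 12/25 kN·m
  R_B = -6M₀ab/L³ = -6·4·4·6/10³ = -72/125 kN
  M_B = M₀a(2b-a)/L² = 4·4·(2·6-4)/10² = 32/25 kN·m
Load 3 — applied couple M₀=16 kN·m at a=5/2 m (b=L-a=15/2):
  R_A = 6M₀ab/L³ = 6·16·(5/2)·(15/2)/10³ = 9/5 kN
  M_A = M₀b(2a-b)/L² = 16·(15/2)·(2·(5/2)-(15/2))/10² = -3 kN·m
  R_B = -6M₀ab/L³ = -6·16·(5/2)·(15/2)/10³ = -9/5 kN
  M_B = M₀a(2b-a)/L² = 16·(5/2)·(2·(15/2)-(5/2))/10² = 5 kN·m
Load 4 — triangular load w₀=-9 kN/m (0→w₀ over full span):
  R_A = 3w₀L/20 = 3·(-9)·10/20 = -27/2 kN
  M_A = w₀L²/30 = (-9)·10²/30 = -30 kN·m
  R_B = 7w₀L/20 = 7·(-9)·10/20 = -63/2 kN
  M_B = -w₀L²/20 = -(-9)·10²/20 = 45 kN·m
Superposition: R_A = 7219/250 kN, M_A = 2561/75 kN·m, R_B = 1531/250 kN, M_B = -1154/75 kN·m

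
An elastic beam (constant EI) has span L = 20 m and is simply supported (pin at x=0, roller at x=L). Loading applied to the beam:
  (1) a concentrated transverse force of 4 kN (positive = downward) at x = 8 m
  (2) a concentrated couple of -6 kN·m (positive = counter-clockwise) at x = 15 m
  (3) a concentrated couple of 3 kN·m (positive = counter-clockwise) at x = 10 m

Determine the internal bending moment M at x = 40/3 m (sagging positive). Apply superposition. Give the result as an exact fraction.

M(40/3) = 17/3 kN·m

Load 1 — point force P=4 kN at a=8 m (b=L-a=12):
  M_1 = Pa(L-x)/L  [x>a] = 4·8·(20-(40/3))/20 = 32/3 kN·m
Load 2 — applied couple M₀=-6 kN·m at a=15 m (b=L-a=5):
  M_2 = M₀x/L  [x≤a] = (-6)·(40/3)/20 = -4 kN·m
Load 3 — applied couple M₀=3 kN·m at a=10 m (b=L-a=10):
  M_3 = M₀x/L - M₀  [x>a] = 3·(40/3)/20 - 3 = -1 kN·m
Superposition: M = Σ M_i = 17/3 kN·m ≈ 5.666667 kN·m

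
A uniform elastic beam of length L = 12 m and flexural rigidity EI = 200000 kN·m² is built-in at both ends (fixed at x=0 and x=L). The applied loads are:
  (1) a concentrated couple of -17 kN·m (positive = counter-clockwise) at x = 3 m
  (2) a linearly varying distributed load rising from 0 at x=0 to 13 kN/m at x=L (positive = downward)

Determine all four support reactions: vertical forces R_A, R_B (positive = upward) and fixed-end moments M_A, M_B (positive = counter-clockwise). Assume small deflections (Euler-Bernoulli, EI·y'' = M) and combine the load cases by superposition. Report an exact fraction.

R_A = 3489/160 kN, M_A = 5247/80 kN·m, R_B = 8991/160 kN, M_B = -7913/80 kN·m

Load 1 — applied couple M₀=-17 kN·m at a=3 m (b=L-a=9):
  R_A = 6M₀ab/L³ = 6·(-17)·3·9/12³ = -51/32 kN
  M_A = M₀b(2a-b)/L² = (-17)·9·(2·3-9)/12² = 51/16 kN·m
  R_B = -6M₀ab/L³ = -6·(-17)·3·9/12³ = 51/32 kN
  M_B = M₀a(2b-a)/L² = (-17)·3·(2·9-3)/12² = -85/16 kN·m
Load 2 — triangular load w₀=13 kN/m (0→w₀ over full span):
  R_A = 3w₀L/20 = 3·13·12/20 = 117/5 kN
  M_A = w₀L²/30 = 13·12²/30 = 312/5 kN·m
  R_B = 7w₀L/20 = 7·13·12/20 = 273/5 kN
  M_B = -w₀L²/20 = -13·12²/20 = -468/5 kN·m
Superposition: R_A = 3489/160 kN, M_A = 5247/80 kN·m, R_B = 8991/160 kN, M_B = -7913/80 kN·m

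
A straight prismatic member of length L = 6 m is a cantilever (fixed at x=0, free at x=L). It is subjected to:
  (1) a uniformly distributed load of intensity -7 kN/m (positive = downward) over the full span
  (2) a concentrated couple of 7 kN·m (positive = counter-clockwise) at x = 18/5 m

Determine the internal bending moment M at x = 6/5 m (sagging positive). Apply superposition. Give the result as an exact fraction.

M(6/5) = 2191/25 kN·m

Load 1 — uniform load w=-7 kN/m over full span:
  M_1 = -w(L-x)²/2 = -(-7)·(6-(6/5))²/2 = 2016/25 kN·m
Load 2 — applied couple M₀=7 kN·m at a=18/5 m (b=L-a=12/5):
  M_2 = M₀  [x≤a] = 7 = 7 kN·m
Superposition: M = Σ M_i = 2191/25 kN·m ≈ 87.640000 kN·m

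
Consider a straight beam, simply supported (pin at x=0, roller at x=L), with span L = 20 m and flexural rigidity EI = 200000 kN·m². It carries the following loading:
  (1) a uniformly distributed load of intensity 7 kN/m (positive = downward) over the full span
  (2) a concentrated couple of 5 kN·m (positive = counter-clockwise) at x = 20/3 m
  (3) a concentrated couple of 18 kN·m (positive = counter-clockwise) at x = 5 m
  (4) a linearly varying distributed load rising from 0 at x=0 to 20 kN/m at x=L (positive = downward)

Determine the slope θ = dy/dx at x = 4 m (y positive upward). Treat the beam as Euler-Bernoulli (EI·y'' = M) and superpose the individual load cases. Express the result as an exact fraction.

θ(4) = -788479/36000000 rad

Load 1 — uniform load w=7 kN/m over full span:
  θ_1 = -w(L³-6Lx²+4x³)/(24EI) = -7·(20³-6·20·4²+4·4³)/(24·200000) = -231/25000 rad
Load 2 — applied couple M₀=5 kN·m at a=20/3 m (b=L-a=40/3):
  θ_2 = (M₀x²/(2L)+C₁)/EI  [x≤a] with C₁=M₀(3b²-L²)/(6L)=50/9 = (5·4²/(2·20)+(50/9))/200000 = 17/450000 rad
Load 3 — applied couple M₀=18 kN·m at a=5 m (b=L-a=15):
  θ_3 = (M₀x²/(2L)+C₁)/EI  [x≤a] with C₁=M₀(3b²-L²)/(6L)=165/4 = (18·4²/(2·20)+(165/4))/200000 = 969/4000000 rad
Load 4 — triangular load w₀=20 kN/m (0→w₀ over full span):
  θ_4 = -w₀(7L⁴-30L²x²+15x⁴)/(360LEI) = -20·(7·20⁴-30·20²·4²+15·4⁴)/(360·20·200000) = -364/28125 rad
Superposition: θ = Σ θ_i = -788479/36000000 rad ≈ -0.021902 rad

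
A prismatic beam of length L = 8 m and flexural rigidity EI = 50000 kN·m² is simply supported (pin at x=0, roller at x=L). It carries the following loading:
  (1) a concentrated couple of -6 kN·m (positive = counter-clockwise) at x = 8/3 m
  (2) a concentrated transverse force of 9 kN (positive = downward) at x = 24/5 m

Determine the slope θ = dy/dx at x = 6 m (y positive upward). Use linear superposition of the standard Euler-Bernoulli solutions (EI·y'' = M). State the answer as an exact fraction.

θ(6) = 22423/37500000 rad

Load 1 — applied couple M₀=-6 kN·m at a=8/3 m (b=L-a=16/3):
  θ_1 = (M₀x²/(2L)-M₀(x-a)+C₁)/EI  [x>a] with C₁=M₀(3b²-L²)/(6L)=-8/3 = ((-6)·6²/(2·8)-(-6)·(6-(8/3))+(-8/3))/50000 = 23/300000 rad
Load 2 — point force P=9 kN at a=24/5 m (b=L-a=16/5):
  θ_2 = -Pa(2L²-6Lx+3x²+a²)/(6LEI)  [x>a] = -9·(24/5)·(2·8²-6·8·6+3·6²+(24/5)²)/(6·8·50000) = 1629/3125000 rad
Superposition: θ = Σ θ_i = 22423/37500000 rad ≈ 0.000598 rad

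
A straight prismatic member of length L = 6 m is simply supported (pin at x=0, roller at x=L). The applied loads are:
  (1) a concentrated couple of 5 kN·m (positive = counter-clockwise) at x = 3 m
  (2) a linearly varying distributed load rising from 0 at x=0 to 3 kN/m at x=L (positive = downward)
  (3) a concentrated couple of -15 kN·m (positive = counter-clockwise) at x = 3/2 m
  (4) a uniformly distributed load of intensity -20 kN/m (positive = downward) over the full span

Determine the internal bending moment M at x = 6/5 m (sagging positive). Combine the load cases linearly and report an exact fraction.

M(6/5) = -7018/125 kN·m

Load 1 — applied couple M₀=5 kN·m at a=3 m (b=L-a=3):
  M_1 = M₀x/L  [x≤a] = 5·(6/5)/6 = 1 kN·m
Load 2 — triangular load w₀=3 kN/m (0→w₀ over full span):
  M_2 = w₀Lx/6 - w₀x³/(6L) = 3·6·(6/5)/6 - 3·(6/5)³/(6·6) = 432/125 kN·m
Load 3 — applied couple M₀=-15 kN·m at a=3/2 m (b=L-a=9/2):
  M_3 = M₀x/L  [x≤a] = (-15)·(6/5)/6 = -3 kN·m
Load 4 — uniform load w=-20 kN/m over full span:
  M_4 = wx(L-x)/2 = (-20)·(6/5)·(6-(6/5))/2 = -288/5 kN·m
Superposition: M = Σ M_i = -7018/125 kN·m ≈ -56.144000 kN·m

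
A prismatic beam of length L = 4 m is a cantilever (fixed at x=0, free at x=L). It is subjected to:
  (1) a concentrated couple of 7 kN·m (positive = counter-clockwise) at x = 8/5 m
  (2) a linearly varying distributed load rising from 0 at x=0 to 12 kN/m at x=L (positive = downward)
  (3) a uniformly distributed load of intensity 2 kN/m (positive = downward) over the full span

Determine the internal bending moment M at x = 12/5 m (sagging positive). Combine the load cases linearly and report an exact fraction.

Load 1 — applied couple M₀=7 kN·m at a=8/5 m (b=L-a=12/5):
  M_1 = 0  [x>a] = 0 kN·m
Load 2 — triangular load w₀=12 kN/m (0→w₀ over full span):
  M_2 = w₀Lx/2 - w₀L²/3 - w₀x³/(6L) = 12·4·(12/5)/2 - 12·4²/3 - 12·(12/5)³/(6·4) = -1664/125 kN·m
Load 3 — uniform load w=2 kN/m over full span:
  M_3 = -w(L-x)²/2 = -2·(4-(12/5))²/2 = -64/25 kN·m
Superposition: M = Σ M_i = -1984/125 kN·m ≈ -15.872000 kN·m

M(12/5) = -1984/125 kN·m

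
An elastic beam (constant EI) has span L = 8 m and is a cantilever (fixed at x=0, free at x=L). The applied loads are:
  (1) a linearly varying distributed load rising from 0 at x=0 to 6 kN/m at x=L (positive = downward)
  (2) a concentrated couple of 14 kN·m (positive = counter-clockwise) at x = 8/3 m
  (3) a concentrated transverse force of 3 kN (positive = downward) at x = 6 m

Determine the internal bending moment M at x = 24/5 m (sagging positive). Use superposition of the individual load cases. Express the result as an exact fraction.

Load 1 — triangular load w₀=6 kN/m (0→w₀ over full span):
  M_1 = w₀Lx/2 - w₀L²/3 - w₀x³/(6L) = 6·8·(24/5)/2 - 6·8²/3 - 6·(24/5)³/(6·8) = -3328/125 kN·m
Load 2 — applied couple M₀=14 kN·m at a=8/3 m (b=L-a=16/3):
  M_2 = 0  [x>a] = 0 kN·m
Load 3 — point force P=3 kN at a=6 m (b=L-a=2):
  M_3 = -P(a-x)  [x≤a] = -3·(6-(24/5)) = -18/5 kN·m
Superposition: M = Σ M_i = -3778/125 kN·m ≈ -30.224000 kN·m

M(24/5) = -3778/125 kN·m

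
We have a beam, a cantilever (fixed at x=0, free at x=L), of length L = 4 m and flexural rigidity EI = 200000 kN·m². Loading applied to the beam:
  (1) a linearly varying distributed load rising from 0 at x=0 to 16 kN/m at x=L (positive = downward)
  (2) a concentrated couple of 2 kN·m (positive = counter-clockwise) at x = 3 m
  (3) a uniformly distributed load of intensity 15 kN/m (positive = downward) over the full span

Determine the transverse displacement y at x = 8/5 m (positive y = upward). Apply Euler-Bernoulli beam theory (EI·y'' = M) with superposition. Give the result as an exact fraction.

y(8/5) = -147881/146484375 m

Load 1 — triangular load w₀=16 kN/m (0→w₀ over full span):
  y_1 = (w₀Lx³/12-w₀L²x²/6-w₀x⁵/(120L))/EI = (16·4·(8/5)³/12-16·4²·(8/5)²/6-16·(8/5)⁵/(120·4))/200000 = -64256/146484375 m
Load 2 — applied couple M₀=2 kN·m at a=3 m (b=L-a=1):
  y_2 = M₀x²/(2EI)  [x≤a] = 2·(8/5)²/(2·200000) = 1/78125 m
Load 3 — uniform load w=15 kN/m over full span:
  y_3 = -wx²(x²-4Lx+6L²)/(24EI) = -15·(8/5)²·((8/5)²-4·4·(8/5)+6·4²)/(24·200000) = -228/390625 m
Superposition: y = Σ y_i = -147881/146484375 m ≈ -0.001010 m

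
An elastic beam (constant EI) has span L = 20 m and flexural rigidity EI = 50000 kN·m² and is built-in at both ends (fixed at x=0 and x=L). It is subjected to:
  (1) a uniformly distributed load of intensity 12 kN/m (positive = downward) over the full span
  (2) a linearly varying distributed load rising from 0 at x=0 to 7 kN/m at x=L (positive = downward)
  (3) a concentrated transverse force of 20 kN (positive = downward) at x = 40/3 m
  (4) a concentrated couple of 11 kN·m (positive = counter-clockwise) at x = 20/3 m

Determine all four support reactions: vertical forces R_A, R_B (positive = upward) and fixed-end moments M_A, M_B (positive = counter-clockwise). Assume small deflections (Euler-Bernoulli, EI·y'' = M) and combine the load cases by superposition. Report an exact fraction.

R_A = 19834/135 kN, M_A = 14120/27 kN·m, R_B = 24716/135 kN, M_B = -16081/27 kN·m

Load 1 — uniform load w=12 kN/m over full span:
  R_A = wL/2 = 12·20/2 = 120 kN
  M_A = wL²/12 = 12·20²/12 = 400 kN·m
  R_B = wL/2 = 12·20/2 = 120 kN
  M_B = -wL²/12 = -12·20²/12 = -400 kN·m
Load 2 — triangular load w₀=7 kN/m (0→w₀ over full span):
  R_A = 3w₀L/20 = 3·7·20/20 = 21 kN
  M_A = w₀L²/30 = 7·20²/30 = 280/3 kN·m
  R_B = 7w₀L/20 = 7·7·20/20 = 49 kN
  M_B = -w₀L²/20 = -7·20²/20 = -140 kN·m
Load 3 — point force P=20 kN at a=40/3 m (b=L-a=20/3):
  R_A = Pb²(3a+b)/L³ = 20·(20/3)²·(3·(40/3)+(20/3))/20³ = 140/27 kN
  M_A = Pab²/L² = 20·(40/3)·(20/3)²/20² = 800/27 kN·m
  R_B = Pa²(a+3b)/L³ = 20·(40/3)²·((40/3)+3·(20/3))/20³ = 400/27 kN
  M_B = -Pa²b/L² = -20·(40/3)²·(20/3)/20² = -1600/27 kN·m
Load 4 — applied couple M₀=11 kN·m at a=20/3 m (b=L-a=40/3):
  R_A = 6M₀ab/L³ = 6·11·(20/3)·(40/3)/20³ = 11/15 kN
  M_A = M₀b(2a-b)/L² = 11·(40/3)·(2·(20/3)-(40/3))/20² = 0 kN·m
  R_B = -6M₀ab/L³ = -6·11·(20/3)·(40/3)/20³ = -11/15 kN
  M_B = M₀a(2b-a)/L² = 11·(20/3)·(2·(40/3)-(20/3))/20² = 11/3 kN·m
Superposition: R_A = 19834/135 kN, M_A = 14120/27 kN·m, R_B = 24716/135 kN, M_B = -16081/27 kN·m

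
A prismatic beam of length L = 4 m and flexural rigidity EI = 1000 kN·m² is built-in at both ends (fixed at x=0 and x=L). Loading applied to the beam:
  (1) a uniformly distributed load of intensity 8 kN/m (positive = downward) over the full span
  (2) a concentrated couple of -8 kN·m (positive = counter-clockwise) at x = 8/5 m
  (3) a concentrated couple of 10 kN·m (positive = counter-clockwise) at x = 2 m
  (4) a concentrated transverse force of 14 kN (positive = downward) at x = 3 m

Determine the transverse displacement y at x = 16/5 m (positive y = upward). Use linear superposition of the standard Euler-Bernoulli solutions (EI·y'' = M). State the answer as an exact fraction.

Load 1 — uniform load w=8 kN/m over full span:
  y_1 = -wx²(L-x)²/(24EI) = -8·(16/5)²·(4-(16/5))²/(24·1000) = -512/234375 m
Load 2 — applied couple M₀=-8 kN·m at a=8/5 m (b=L-a=12/5):
  y_2 = (R_Ax³/6 - M_Ax²/2 - M₀(x-a)²/2)/EI  [x>a] with R_A=-72/25, M_A=-24/25 = ((-72/25)·(16/5)³/6 - (-24/25)·(16/5)²/2 - (-8)·((16/5)-(8/5))²/2)/1000 = -224/390625 m
Load 3 — applied couple M₀=10 kN·m at a=2 m (b=L-a=2):
  y_3 = (R_Ax³/6 - M_Ax²/2 - M₀(x-a)²/2)/EI  [x>a] with R_A=15/4, M_A=5/2 = ((15/4)·(16/5)³/6 - (5/2)·(16/5)²/2 - 10·((16/5)-2)²/2)/1000 = 3/6250 m
Load 4 — point force P=14 kN at a=3 m (b=L-a=1):
  y_4 = -Pa²(L-x)²(3bL-(3b+a)(L-x))/(6L³EI)  [x>a] = -14·3²·(4-(16/5))²·(3·1·4-(3·1+3)·(4-(16/5)))/(6·4³·1000) = -189/125000 m
Superposition: y = Σ y_i = -35531/9375000 m ≈ -0.003790 m

y(16/5) = -35531/9375000 m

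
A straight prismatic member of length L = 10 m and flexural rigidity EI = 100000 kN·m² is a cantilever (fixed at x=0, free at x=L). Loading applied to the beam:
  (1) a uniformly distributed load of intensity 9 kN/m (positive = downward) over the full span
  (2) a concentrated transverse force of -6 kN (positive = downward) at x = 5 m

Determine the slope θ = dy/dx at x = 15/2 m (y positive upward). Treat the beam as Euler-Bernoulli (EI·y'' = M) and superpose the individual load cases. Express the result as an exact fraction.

θ(15/2) = -897/64000 rad

Load 1 — uniform load w=9 kN/m over full span:
  θ_1 = -wx(x²-3Lx+3L²)/(6EI) = -9·(15/2)·((15/2)²-3·10·(15/2)+3·10²)/(6·100000) = -189/12800 rad
Load 2 — point force P=-6 kN at a=5 m (b=L-a=5):
  θ_2 = -Pa²/(2EI)  [x>a] = -(-6)·5²/(2·100000) = 3/4000 rad
Superposition: θ = Σ θ_i = -897/64000 rad ≈ -0.014016 rad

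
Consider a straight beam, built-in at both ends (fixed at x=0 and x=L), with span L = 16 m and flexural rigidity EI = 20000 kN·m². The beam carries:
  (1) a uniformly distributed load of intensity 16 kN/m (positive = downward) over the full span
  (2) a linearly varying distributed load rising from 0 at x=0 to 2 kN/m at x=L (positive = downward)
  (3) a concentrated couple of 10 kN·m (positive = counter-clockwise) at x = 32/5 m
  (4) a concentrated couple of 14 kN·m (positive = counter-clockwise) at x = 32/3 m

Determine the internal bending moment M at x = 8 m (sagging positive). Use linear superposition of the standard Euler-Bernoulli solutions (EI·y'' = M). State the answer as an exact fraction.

M(8) = 182 kN·m

Load 1 — uniform load w=16 kN/m over full span:
  M_1 = wLx/2 - wL²/12 - wx²/2 = 16·16·8/2 - 16·16²/12 - 16·8²/2 = 512/3 kN·m
Load 2 — triangular load w₀=2 kN/m (0→w₀ over full span):
  M_2 = 3w₀Lx/20 - w₀L²/30 - w₀x³/(6L) = 3·2·16·8/20 - 2·16²/30 - 2·8³/(6·16) = 32/3 kN·m
Load 3 — applied couple M₀=10 kN·m at a=32/5 m (b=L-a=48/5):
  M_3 = R_Ax - M_A - M₀  [x>a] with R_A=9/10, M_A=6/5 = (9/10)·8 - (6/5) - 10 = -4 kN·m
Load 4 — applied couple M₀=14 kN·m at a=32/3 m (b=L-a=16/3):
  M_4 = R_Ax - M_A  [x≤a] with R_A=7/6, M_A=14/3 = (7/6)·8 - (14/3) = 14/3 kN·m
Superposition: M = Σ M_i = 182 kN·m ≈ 182.000000 kN·m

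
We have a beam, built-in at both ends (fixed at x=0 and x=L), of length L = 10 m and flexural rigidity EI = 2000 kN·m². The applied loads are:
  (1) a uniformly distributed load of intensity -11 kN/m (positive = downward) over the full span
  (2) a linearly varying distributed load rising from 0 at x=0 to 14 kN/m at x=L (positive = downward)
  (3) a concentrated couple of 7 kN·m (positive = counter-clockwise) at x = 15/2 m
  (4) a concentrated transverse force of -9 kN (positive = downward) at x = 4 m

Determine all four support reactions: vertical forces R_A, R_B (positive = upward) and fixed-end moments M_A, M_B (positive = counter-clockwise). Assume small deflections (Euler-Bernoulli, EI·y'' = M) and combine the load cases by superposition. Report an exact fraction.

R_A = -78089/2000 kN, M_A = -22309/400 kN·m, R_B = -19911/2000 kN, M_B = 34793/1200 kN·m

Load 1 — uniform load w=-11 kN/m over full span:
  R_A = wL/2 = (-11)·10/2 = -55 kN
  M_A = wL²/12 = (-11)·10²/12 = -275/3 kN·m
  R_B = wL/2 = (-11)·10/2 = -55 kN
  M_B = -wL²/12 = -(-11)·10²/12 = 275/3 kN·m
Load 2 — triangular load w₀=14 kN/m (0→w₀ over full span):
  R_A = 3w₀L/20 = 3·14·10/20 = 21 kN
  M_A = w₀L²/30 = 14·10²/30 = 140/3 kN·m
  R_B = 7w₀L/20 = 7·14·10/20 = 49 kN
  M_B = -w₀L²/20 = -14·10²/20 = -70 kN·m
Load 3 — applied couple M₀=7 kN·m at a=15/2 m (b=L-a=5/2):
  R_A = 6M₀ab/L³ = 6·7·(15/2)·(5/2)/10³ = 63/80 kN
  M_A = M₀b(2a-b)/L² = 7·(5/2)·(2·(15/2)-(5/2))/10² = 35/16 kN·m
  R_B = -6M₀ab/L³ = -6·7·(15/2)·(5/2)/10³ = -63/80 kN
  M_B = M₀a(2b-a)/L² = 7·(15/2)·(2·(5/2)-(15/2))/10² = -21/16 kN·m
Load 4 — point force P=-9 kN at a=4 m (b=L-a=6):
  R_A = Pb²(3a+b)/L³ = (-9)·6²·(3·4+6)/10³ = -729/125 kN
  M_A = Pab²/L² = (-9)·4·6²/10² = -324/25 kN·m
  R_B = Pa²(a+3b)/L³ = (-9)·4²·(4+3·6)/10³ = -396/125 kN
  M_B = -Pa²b/L² = -(-9)·4²·6/10² = 216/25 kN·m
Superposition: R_A = -78089/2000 kN, M_A = -22309/400 kN·m, R_B = -19911/2000 kN, M_B = 34793/1200 kN·m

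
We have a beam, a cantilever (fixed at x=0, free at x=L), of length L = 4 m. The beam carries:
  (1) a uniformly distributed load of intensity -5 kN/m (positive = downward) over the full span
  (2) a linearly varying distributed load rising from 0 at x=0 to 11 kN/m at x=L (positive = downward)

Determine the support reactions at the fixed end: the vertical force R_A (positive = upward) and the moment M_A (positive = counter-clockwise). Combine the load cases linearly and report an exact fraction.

R_A = 2 kN, M_A = 56/3 kN·m

Load 1 — uniform load w=-5 kN/m over full span:
  R_A = wL = (-5)·4 = -20 kN
  M_A = wL²/2 = (-5)·4²/2 = -40 kN·m
Load 2 — triangular load w₀=11 kN/m (0→w₀ over full span):
  R_A = w₀L/2 = 11·4/2 = 22 kN
  M_A = w₀L²/3 = 11·4²/3 = 176/3 kN·m
Superposition: R_A = 2 kN, M_A = 56/3 kN·m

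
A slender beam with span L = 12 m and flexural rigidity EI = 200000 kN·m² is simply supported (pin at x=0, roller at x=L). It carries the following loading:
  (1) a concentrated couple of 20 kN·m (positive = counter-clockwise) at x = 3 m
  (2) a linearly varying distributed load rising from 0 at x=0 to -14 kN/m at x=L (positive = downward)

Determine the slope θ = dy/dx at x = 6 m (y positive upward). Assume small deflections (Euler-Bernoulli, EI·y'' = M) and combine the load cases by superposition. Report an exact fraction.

θ(6) = 269/2000000 rad

Load 1 — applied couple M₀=20 kN·m at a=3 m (b=L-a=9):
  θ_1 = (M₀x²/(2L)-M₀(x-a)+C₁)/EI  [x>a] with C₁=M₀(3b²-L²)/(6L)=55/2 = (20·6²/(2·12)-20·(6-3)+(55/2))/200000 = -1/80000 rad
Load 2 — triangular load w₀=-14 kN/m (0→w₀ over full span):
  θ_2 = -w₀(7L⁴-30L²x²+15x⁴)/(360LEI) = -(-14)·(7·12⁴-30·12²·6²+15·6⁴)/(360·12·200000) = 147/1000000 rad
Superposition: θ = Σ θ_i = 269/2000000 rad ≈ 0.000134 rad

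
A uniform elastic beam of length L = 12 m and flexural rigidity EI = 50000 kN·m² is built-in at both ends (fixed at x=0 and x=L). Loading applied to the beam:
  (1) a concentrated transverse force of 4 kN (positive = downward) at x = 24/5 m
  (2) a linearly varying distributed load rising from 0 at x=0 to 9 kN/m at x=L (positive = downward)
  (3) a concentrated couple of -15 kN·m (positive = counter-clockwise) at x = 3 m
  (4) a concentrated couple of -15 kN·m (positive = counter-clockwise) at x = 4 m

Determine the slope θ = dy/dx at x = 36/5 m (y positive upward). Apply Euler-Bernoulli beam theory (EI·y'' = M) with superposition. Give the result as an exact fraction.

θ(36/5) = 261759/312500000 rad

Load 1 — point force P=4 kN at a=24/5 m (b=L-a=36/5):
  θ_1 = Pa²(L-x)(2bL-(3b+a)(L-x))/(2L³EI)  [x>a] = 4·(24/5)²·(12-(36/5))·(2·(36/5)·12-(3·(36/5)+(24/5))·(12-(36/5)))/(2·12³·50000) = 1152/9765625 rad
Load 2 — triangular load w₀=9 kN/m (0→w₀ over full span):
  θ_2 = -w₀(2x(L-x)(L-2x)(x+2L)+x²(L-x)²)/(120LEI) = -9·(2·(36/5)·(12-(36/5))·(12-2·(36/5))·((36/5)+2·12)+(36/5)²·(12-(36/5))²)/(120·12·50000) = 972/1953125 rad
Load 3 — applied couple M₀=-15 kN·m at a=3 m (b=L-a=9):
  θ_3 = (R_Ax²/2 - M_Ax - M₀(x-a))/EI  [x>a] with R_A=-45/32, M_A=45/16 = ((-45/32)·(36/5)²/2 - (45/16)·(36/5) - (-15)·((36/5)-3))/50000 = 63/500000 rad
Load 4 — applied couple M₀=-15 kN·m at a=4 m (b=L-a=8):
  θ_4 = (R_Ax²/2 - M_Ax - M₀(x-a))/EI  [x>a] with R_A=-5/3, M_A=0 = ((-5/3)·(36/5)²/2 - 0·(36/5) - (-15)·((36/5)-4))/50000 = 3/31250 rad
Superposition: θ = Σ θ_i = 261759/312500000 rad ≈ 0.000838 rad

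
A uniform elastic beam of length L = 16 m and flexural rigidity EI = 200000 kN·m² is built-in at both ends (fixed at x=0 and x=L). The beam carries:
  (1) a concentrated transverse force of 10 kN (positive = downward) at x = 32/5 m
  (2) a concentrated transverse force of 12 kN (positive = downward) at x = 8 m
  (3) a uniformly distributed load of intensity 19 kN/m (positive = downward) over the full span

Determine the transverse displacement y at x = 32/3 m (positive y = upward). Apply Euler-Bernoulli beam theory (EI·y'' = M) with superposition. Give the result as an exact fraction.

y(32/3) = -273488/18984375 m

Load 1 — point force P=10 kN at a=32/5 m (b=L-a=48/5):
  y_1 = -Pa²(L-x)²(3bL-(3b+a)(L-x))/(6L³EI)  [x>a] = -10·(32/5)²·(16-(32/3))²·(3·(48/5)·16-(3·(48/5)+(32/5))·(16-(32/3)))/(6·16³·200000) = -4096/6328125 m
Load 2 — point force P=12 kN at a=8 m (b=L-a=8):
  y_2 = -Pa²(L-x)²(3bL-(3b+a)(L-x))/(6L³EI)  [x>a] = -12·8²·(16-(32/3))²·(3·8·16-(3·8+8)·(16-(32/3)))/(6·16³·200000) = -16/16875 m
Load 3 — uniform load w=19 kN/m over full span:
  y_3 = -wx²(L-x)²/(24EI) = -19·(32/3)²·(16-(32/3))²/(24·200000) = -9728/759375 m
Superposition: y = Σ y_i = -273488/18984375 m ≈ -0.014406 m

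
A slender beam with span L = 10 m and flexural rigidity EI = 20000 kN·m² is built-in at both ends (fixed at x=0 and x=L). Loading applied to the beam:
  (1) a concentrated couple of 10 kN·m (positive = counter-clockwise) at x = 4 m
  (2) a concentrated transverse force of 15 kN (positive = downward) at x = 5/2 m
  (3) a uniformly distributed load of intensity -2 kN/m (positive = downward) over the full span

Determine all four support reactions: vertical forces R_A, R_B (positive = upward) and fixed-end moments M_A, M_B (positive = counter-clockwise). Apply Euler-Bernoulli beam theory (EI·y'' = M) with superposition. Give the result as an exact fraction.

Load 1 — applied couple M₀=10 kN·m at a=4 m (b=L-a=6):
  R_A = 6M₀ab/L³ = 6·10·4·6/10³ = 36/25 kN
  M_A = M₀b(2a-b)/L² = 10·6·(2·4-6)/10² = 6/5 kN·m
  R_B = -6M₀ab/L³ = -6·10·4·6/10³ = -36/25 kN
  M_B = M₀a(2b-a)/L² = 10·4·(2·6-4)/10² = 16/5 kN·m
Load 2 — point force P=15 kN at a=5/2 m (b=L-a=15/2):
  R_A = Pb²(3a+b)/L³ = 15·(15/2)²·(3·(5/2)+(15/2))/10³ = 405/32 kN
  M_A = Pab²/L² = 15·(5/2)·(15/2)²/10² = 675/32 kN·m
  R_B = Pa²(a+3b)/L³ = 15·(5/2)²·((5/2)+3·(15/2))/10³ = 75/32 kN
  M_B = -Pa²b/L² = -15·(5/2)²·(15/2)/10² = -225/32 kN·m
Load 3 — uniform load w=-2 kN/m over full span:
  R_A = wL/2 = (-2)·10/2 = -10 kN
  M_A = wL²/12 = (-2)·10²/12 = -50/3 kN·m
  R_B = wL/2 = (-2)·10/2 = -10 kN
  M_B = -wL²/12 = -(-2)·10²/12 = 50/3 kN·m
Superposition: R_A = 3277/800 kN, M_A = 2701/480 kN·m, R_B = -7277/800 kN, M_B = 6161/480 kN·m

R_A = 3277/800 kN, M_A = 2701/480 kN·m, R_B = -7277/800 kN, M_B = 6161/480 kN·m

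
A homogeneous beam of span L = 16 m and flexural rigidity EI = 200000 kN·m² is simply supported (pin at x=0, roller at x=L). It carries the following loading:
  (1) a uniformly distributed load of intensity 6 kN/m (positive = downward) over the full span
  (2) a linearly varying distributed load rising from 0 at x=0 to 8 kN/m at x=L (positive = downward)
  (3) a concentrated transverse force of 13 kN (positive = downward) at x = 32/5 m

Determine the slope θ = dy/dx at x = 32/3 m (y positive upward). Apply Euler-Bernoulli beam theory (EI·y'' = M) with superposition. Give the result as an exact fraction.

Load 1 — uniform load w=6 kN/m over full span:
  θ_1 = -w(L³-6Lx²+4x³)/(24EI) = -6·(16³-6·16·(32/3)²+4·(32/3)³)/(24·200000) = 208/84375 rad
Load 2 — triangular load w₀=8 kN/m (0→w₀ over full span):
  θ_2 = -w₀(7L⁴-30L²x²+15x⁴)/(360LEI) = -8·(7·16⁴-30·16²·(32/3)²+15·(32/3)⁴)/(360·16·200000) = 5824/3796875 rad
Load 3 — point force P=13 kN at a=32/5 m (b=L-a=48/5):
  θ_3 = -Pa(2L²-6Lx+3x²+a²)/(6LEI)  [x>a] = -13·(32/5)·(2·16²-6·16·(32/3)+3·(32/3)²+(32/5)²)/(6·16·200000) = 1976/3515625 rad
Superposition: θ = Σ θ_i = 432952/94921875 rad ≈ 0.004561 rad

θ(32/3) = 432952/94921875 rad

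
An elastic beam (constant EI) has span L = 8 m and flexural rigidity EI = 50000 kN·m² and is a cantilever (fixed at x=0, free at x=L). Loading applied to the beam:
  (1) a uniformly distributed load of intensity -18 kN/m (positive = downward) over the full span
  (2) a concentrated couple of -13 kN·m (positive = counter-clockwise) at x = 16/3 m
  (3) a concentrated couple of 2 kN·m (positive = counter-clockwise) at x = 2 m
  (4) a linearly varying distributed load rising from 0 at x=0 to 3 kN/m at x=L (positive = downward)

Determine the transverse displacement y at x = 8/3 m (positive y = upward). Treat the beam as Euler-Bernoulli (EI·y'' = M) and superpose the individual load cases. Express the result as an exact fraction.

y(8/3) = 425617/15187500 m

Load 1 — uniform load w=-18 kN/m over full span:
  y_1 = -wx²(x²-4Lx+6L²)/(24EI) = -(-18)·(8/3)²·((8/3)²-4·8·(8/3)+6·8²)/(24·50000) = 2752/84375 m
Load 2 — applied couple M₀=-13 kN·m at a=16/3 m (b=L-a=8/3):
  y_2 = M₀x²/(2EI)  [x≤a] = (-13)·(8/3)²/(2·50000) = -26/28125 m
Load 3 — applied couple M₀=2 kN·m at a=2 m (b=L-a=6):
  y_3 = M₀a(2x-a)/(2EI)  [x>a] = 2·2·(2·(8/3)-2)/(2·50000) = 1/7500 m
Load 4 — triangular load w₀=3 kN/m (0→w₀ over full span):
  y_4 = (w₀Lx³/12-w₀L²x²/6-w₀x⁵/(120L))/EI = (3·8·(8/3)³/12-3·8²·(8/3)²/6-3·(8/3)⁵/(120·8))/50000 = -14432/3796875 m
Superposition: y = Σ y_i = 425617/15187500 m ≈ 0.028024 m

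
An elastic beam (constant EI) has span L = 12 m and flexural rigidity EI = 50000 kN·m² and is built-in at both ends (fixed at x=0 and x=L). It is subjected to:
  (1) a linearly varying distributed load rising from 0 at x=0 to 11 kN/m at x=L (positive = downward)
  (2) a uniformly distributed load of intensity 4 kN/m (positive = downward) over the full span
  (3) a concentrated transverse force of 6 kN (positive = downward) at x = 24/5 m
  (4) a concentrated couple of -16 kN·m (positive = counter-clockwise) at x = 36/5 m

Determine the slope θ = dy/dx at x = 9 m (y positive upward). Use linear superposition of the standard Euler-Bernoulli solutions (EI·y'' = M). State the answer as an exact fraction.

θ(9) = 553833/200000000 rad

Load 1 — triangular load w₀=11 kN/m (0→w₀ over full span):
  θ_1 = -w₀(2x(L-x)(L-2x)(x+2L)+x²(L-x)²)/(120LEI) = -11·(2·9·(12-9)·(12-2·9)·(9+2·12)+9²·(12-9)²)/(120·12·50000) = 12177/8000000 rad
Load 2 — uniform load w=4 kN/m over full span:
  θ_2 = -wx(L-x)(L-2x)/(12EI) = -4·9·(12-9)·(12-2·9)/(12·50000) = 27/25000 rad
Load 3 — point force P=6 kN at a=24/5 m (b=L-a=36/5):
  θ_3 = Pa²(L-x)(2bL-(3b+a)(L-x))/(2L³EI)  [x>a] = 6·(24/5)²·(12-9)·(2·(36/5)·12-(3·(36/5)+(24/5))·(12-9))/(2·12³·50000) = 351/1562500 rad
Load 4 — applied couple M₀=-16 kN·m at a=36/5 m (b=L-a=24/5):
  θ_4 = (R_Ax²/2 - M_Ax - M₀(x-a))/EI  [x>a] with R_A=-48/25, M_A=-128/25 = ((-48/25)·9²/2 - (-128/25)·9 - (-16)·(9-(36/5)))/50000 = -9/156250 rad
Superposition: θ = Σ θ_i = 553833/200000000 rad ≈ 0.002769 rad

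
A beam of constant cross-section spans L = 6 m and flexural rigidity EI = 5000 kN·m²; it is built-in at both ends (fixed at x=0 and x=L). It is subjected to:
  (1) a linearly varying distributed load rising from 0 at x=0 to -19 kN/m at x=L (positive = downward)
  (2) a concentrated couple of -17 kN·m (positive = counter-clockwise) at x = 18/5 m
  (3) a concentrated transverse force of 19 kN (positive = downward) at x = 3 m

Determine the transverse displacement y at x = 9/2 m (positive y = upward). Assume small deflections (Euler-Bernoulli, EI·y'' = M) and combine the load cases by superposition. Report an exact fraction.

y(9/2) = 23427/12800000 m

Load 1 — triangular load w₀=-19 kN/m (0→w₀ over full span):
  y_1 = -w₀x²(L-x)²(x+2L)/(120LEI) = -(-19)·(9/2)²·(6-(9/2))²·((9/2)+2·6)/(120·6·5000) = 50787/12800000 m
Load 2 — applied couple M₀=-17 kN·m at a=18/5 m (b=L-a=12/5):
  y_2 = (R_Ax³/6 - M_Ax²/2 - M₀(x-a)²/2)/EI  [x>a] with R_A=-102/25, M_A=-136/25 = ((-102/25)·(9/2)³/6 - (-136/25)·(9/2)²/2 - (-17)·((9/2)-(18/5))²/2)/5000 = 0 m
Load 3 — point force P=19 kN at a=3 m (b=L-a=3):
  y_3 = -Pa²(L-x)²(3bL-(3b+a)(L-x))/(6L³EI)  [x>a] = -19·3²·(6-(9/2))²·(3·3·6-(3·3+3)·(6-(9/2)))/(6·6³·5000) = -171/80000 m
Superposition: y = Σ y_i = 23427/12800000 m ≈ 0.001830 m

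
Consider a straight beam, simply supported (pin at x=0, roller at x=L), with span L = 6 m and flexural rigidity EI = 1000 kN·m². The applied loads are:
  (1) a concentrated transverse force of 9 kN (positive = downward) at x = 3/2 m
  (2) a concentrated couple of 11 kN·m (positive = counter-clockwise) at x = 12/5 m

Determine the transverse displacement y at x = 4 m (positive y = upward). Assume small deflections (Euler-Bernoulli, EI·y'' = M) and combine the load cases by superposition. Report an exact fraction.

y(4) = -47941/3600000 m

Load 1 — point force P=9 kN at a=3/2 m (b=L-a=9/2):
  y_1 = -Pa(L-x)(2Lx-a²-x²)/(6LEI)  [x>a] = -9·(3/2)·(6-4)·(2·6·4-(3/2)²-4²)/(6·6·1000) = -357/16000 m
Load 2 — applied couple M₀=11 kN·m at a=12/5 m (b=L-a=18/5):
  y_2 = (M₀x³/(6L)-M₀(x-a)²/2+C₁x)/EI  [x>a] with C₁=M₀(3b²-L²)/(6L)=22/25 = (11·4³/(6·6)-11·(4-(12/5))²/2+(22/25)·4)/1000 = 253/28125 m
Superposition: y = Σ y_i = -47941/3600000 m ≈ -0.013317 m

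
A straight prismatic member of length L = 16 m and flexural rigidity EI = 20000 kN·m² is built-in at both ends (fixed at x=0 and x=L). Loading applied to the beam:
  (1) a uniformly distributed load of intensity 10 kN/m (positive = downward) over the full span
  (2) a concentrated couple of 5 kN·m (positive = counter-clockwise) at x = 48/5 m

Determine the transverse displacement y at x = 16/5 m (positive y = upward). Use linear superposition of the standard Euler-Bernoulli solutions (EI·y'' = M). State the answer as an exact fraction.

y(16/5) = -41296/1171875 m

Load 1 — uniform load w=10 kN/m over full span:
  y_1 = -wx²(L-x)²/(24EI) = -10·(16/5)²·(16-(16/5))²/(24·20000) = -8192/234375 m
Load 2 — applied couple M₀=5 kN·m at a=48/5 m (b=L-a=32/5):
  y_2 = (R_Ax³/6 - M_Ax²/2)/EI  [x≤a] with R_A=9/20, M_A=8/5 = ((9/20)·(16/5)³/6 - (8/5)·(16/5)²/2)/20000 = -112/390625 m
Superposition: y = Σ y_i = -41296/1171875 m ≈ -0.035239 m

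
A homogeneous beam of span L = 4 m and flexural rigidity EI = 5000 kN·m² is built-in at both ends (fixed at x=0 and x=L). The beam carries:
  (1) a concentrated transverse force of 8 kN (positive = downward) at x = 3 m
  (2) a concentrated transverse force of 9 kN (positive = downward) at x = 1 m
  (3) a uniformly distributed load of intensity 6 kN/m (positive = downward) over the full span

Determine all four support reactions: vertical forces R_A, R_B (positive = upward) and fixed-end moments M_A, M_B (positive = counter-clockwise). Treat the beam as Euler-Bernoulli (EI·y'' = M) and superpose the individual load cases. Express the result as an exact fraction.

Load 1 — point force P=8 kN at a=3 m (b=L-a=1):
  R_A = Pb²(3a+b)/L³ = 8·1²·(3·3+1)/4³ = 5/4 kN
  M_A = Pab²/L² = 8·3·1²/4² = 3/2 kN·m
  R_B = Pa²(a+3b)/L³ = 8·3²·(3+3·1)/4³ = 27/4 kN
  M_B = -Pa²b/L² = -8·3²·1/4² = -9/2 kN·m
Load 2 — point force P=9 kN at a=1 m (b=L-a=3):
  R_A = Pb²(3a+b)/L³ = 9·3²·(3·1+3)/4³ = 243/32 kN
  M_A = Pab²/L² = 9·1·3²/4² = 81/16 kN·m
  R_B = Pa²(a+3b)/L³ = 9·1²·(1+3·3)/4³ = 45/32 kN
  M_B = -Pa²b/L² = -9·1²·3/4² = -27/16 kN·m
Load 3 — uniform load w=6 kN/m over full span:
  R_A = wL/2 = 6·4/2 = 12 kN
  M_A = wL²/12 = 6·4²/12 = 8 kN·m
  R_B = wL/2 = 6·4/2 = 12 kN
  M_B = -wL²/12 = -6·4²/12 = -8 kN·m
Superposition: R_A = 667/32 kN, M_A = 233/16 kN·m, R_B = 645/32 kN, M_B = -227/16 kN·m

R_A = 667/32 kN, M_A = 233/16 kN·m, R_B = 645/32 kN, M_B = -227/16 kN·m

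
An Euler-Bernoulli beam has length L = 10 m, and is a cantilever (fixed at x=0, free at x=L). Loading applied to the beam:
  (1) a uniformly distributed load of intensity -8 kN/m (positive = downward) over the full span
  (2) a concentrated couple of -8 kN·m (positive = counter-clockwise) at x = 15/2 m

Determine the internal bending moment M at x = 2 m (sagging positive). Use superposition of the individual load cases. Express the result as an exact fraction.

M(2) = 248 kN·m

Load 1 — uniform load w=-8 kN/m over full span:
  M_1 = -w(L-x)²/2 = -(-8)·(10-2)²/2 = 256 kN·m
Load 2 — applied couple M₀=-8 kN·m at a=15/2 m (b=L-a=5/2):
  M_2 = M₀  [x≤a] = (-8) = -8 kN·m
Superposition: M = Σ M_i = 248 kN·m ≈ 248.000000 kN·m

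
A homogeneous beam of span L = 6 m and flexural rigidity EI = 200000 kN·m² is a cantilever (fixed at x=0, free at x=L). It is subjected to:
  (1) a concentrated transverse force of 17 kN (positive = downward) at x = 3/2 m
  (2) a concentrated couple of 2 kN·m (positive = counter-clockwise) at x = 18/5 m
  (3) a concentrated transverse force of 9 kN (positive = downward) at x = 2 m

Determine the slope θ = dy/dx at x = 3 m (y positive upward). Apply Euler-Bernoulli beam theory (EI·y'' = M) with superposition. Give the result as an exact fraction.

θ(3) = -249/1600000 rad

Load 1 — point force P=17 kN at a=3/2 m (b=L-a=9/2):
  θ_1 = -Pa²/(2EI)  [x>a] = -17·(3/2)²/(2·200000) = -153/1600000 rad
Load 2 — applied couple M₀=2 kN·m at a=18/5 m (b=L-a=12/5):
  θ_2 = M₀x/EI  [x≤a] = 2·3/200000 = 3/100000 rad
Load 3 — point force P=9 kN at a=2 m (b=L-a=4):
  θ_3 = -Pa²/(2EI)  [x>a] = -9·2²/(2·200000) = -9/100000 rad
Superposition: θ = Σ θ_i = -249/1600000 rad ≈ -0.000156 rad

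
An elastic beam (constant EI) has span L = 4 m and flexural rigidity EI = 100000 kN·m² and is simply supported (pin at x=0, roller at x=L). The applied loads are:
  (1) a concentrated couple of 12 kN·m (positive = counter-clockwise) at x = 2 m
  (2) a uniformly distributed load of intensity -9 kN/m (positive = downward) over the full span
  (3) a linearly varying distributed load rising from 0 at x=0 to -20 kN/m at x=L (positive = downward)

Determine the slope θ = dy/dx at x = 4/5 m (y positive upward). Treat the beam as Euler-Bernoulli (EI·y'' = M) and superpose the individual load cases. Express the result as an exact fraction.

Load 1 — applied couple M₀=12 kN·m at a=2 m (b=L-a=2):
  θ_1 = (M₀x²/(2L)+C₁)/EI  [x≤a] with C₁=M₀(3b²-L²)/(6L)=-2 = (12·(4/5)²/(2·4)+(-2))/100000 = -13/1250000 rad
Load 2 — uniform load w=-9 kN/m over full span:
  θ_2 = -w(L³-6Lx²+4x³)/(24EI) = -(-9)·(4³-6·4·(4/5)²+4·(4/5)³)/(24·100000) = 297/1562500 rad
Load 3 — triangular load w₀=-20 kN/m (0→w₀ over full span):
  θ_3 = -w₀(7L⁴-30L²x²+15x⁴)/(360LEI) = -(-20)·(7·4⁴-30·4²·(4/5)²+15·(4/5)⁴)/(360·4·100000) = 728/3515625 rad
Superposition: θ = Σ θ_i = 4351/11250000 rad ≈ 0.000387 rad

θ(4/5) = 4351/11250000 rad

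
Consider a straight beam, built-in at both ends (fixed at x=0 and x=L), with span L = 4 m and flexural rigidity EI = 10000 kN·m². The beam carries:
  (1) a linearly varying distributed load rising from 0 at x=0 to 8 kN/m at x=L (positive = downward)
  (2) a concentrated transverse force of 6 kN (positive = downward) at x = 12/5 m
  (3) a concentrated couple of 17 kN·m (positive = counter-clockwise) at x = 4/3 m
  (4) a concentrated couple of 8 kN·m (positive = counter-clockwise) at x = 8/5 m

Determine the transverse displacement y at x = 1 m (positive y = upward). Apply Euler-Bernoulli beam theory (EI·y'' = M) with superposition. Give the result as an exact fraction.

Load 1 — triangular load w₀=8 kN/m (0→w₀ over full span):
  y_1 = -w₀x²(L-x)²(x+2L)/(120LEI) = -8·1²·(4-1)²·(1+2·4)/(120·4·10000) = -27/200000 m
Load 2 — point force P=6 kN at a=12/5 m (b=L-a=8/5):
  y_2 = -Pb²x²(3aL-(3a+b)x)/(6L³EI)  [x≤a] = -6·(8/5)²·1²·(3·(12/5)·4-(3·(12/5)+(8/5))·1)/(6·4³·10000) = -1/12500 m
Load 3 — applied couple M₀=17 kN·m at a=4/3 m (b=L-a=8/3):
  y_3 = (R_Ax³/6 - M_Ax²/2)/EI  [x≤a] with R_A=17/3, M_A=0 = ((17/3)·1³/6 - 0·1²/2)/10000 = 17/180000 m
Load 4 — applied couple M₀=8 kN·m at a=8/5 m (b=L-a=12/5):
  y_4 = (R_Ax³/6 - M_Ax²/2)/EI  [x≤a] with R_A=72/25, M_A=24/25 = ((72/25)·1³/6 - (24/25)·1²/2)/10000 = 0 m
Superposition: y = Σ y_i = -217/1800000 m ≈ -0.000121 m

y(1) = -217/1800000 m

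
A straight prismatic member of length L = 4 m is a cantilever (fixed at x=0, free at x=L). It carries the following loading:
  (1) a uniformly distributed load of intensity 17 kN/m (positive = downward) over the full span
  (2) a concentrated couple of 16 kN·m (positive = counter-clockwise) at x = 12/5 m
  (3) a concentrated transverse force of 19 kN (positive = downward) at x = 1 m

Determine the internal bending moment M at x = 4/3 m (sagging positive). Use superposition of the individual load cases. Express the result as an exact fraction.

Load 1 — uniform load w=17 kN/m over full span:
  M_1 = -w(L-x)²/2 = -17·(4-(4/3))²/2 = -544/9 kN·m
Load 2 — applied couple M₀=16 kN·m at a=12/5 m (b=L-a=8/5):
  M_2 = M₀  [x≤a] = 16 = 16 kN·m
Load 3 — point force P=19 kN at a=1 m (b=L-a=3):
  M_3 = 0  [x>a] = 0 kN·m
Superposition: M = Σ M_i = -400/9 kN·m ≈ -44.444444 kN·m

M(4/3) = -400/9 kN·m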